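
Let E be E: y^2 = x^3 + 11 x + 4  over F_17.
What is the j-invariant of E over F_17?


Delta = -16(4 a^3 + 27 b^2) mod 17 = 10
-1728 * (4 a)^3 = -1728 * (4*11)^3 mod 17 = 16
j = 16 * 10^(-1) mod 17 = 5

j = 5 (mod 17)


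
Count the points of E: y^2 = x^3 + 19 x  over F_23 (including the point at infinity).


For each x in F_23, count y with y^2 = x^3 + 19 x + 0 mod 23:
  x = 0: RHS = 0, y in [0]  -> 1 point(s)
  x = 2: RHS = 0, y in [0]  -> 1 point(s)
  x = 4: RHS = 2, y in [5, 18]  -> 2 point(s)
  x = 5: RHS = 13, y in [6, 17]  -> 2 point(s)
  x = 6: RHS = 8, y in [10, 13]  -> 2 point(s)
  x = 7: RHS = 16, y in [4, 19]  -> 2 point(s)
  x = 9: RHS = 3, y in [7, 16]  -> 2 point(s)
  x = 12: RHS = 1, y in [1, 22]  -> 2 point(s)
  x = 13: RHS = 6, y in [11, 12]  -> 2 point(s)
  x = 15: RHS = 3, y in [7, 16]  -> 2 point(s)
  x = 20: RHS = 8, y in [10, 13]  -> 2 point(s)
  x = 21: RHS = 0, y in [0]  -> 1 point(s)
  x = 22: RHS = 3, y in [7, 16]  -> 2 point(s)
Affine points: 23. Add the point at infinity: total = 24.

#E(F_23) = 24


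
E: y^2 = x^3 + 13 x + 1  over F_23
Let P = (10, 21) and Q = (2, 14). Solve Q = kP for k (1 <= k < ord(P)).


Enumerate multiples of P until we hit Q = (2, 14):
  1P = (10, 21)
  2P = (21, 6)
  3P = (18, 15)
  4P = (20, 21)
  5P = (16, 2)
  6P = (0, 1)
  7P = (17, 11)
  8P = (14, 11)
  9P = (11, 16)
  10P = (4, 18)
  11P = (15, 11)
  12P = (2, 9)
  13P = (19, 0)
  14P = (2, 14)
Match found at i = 14.

k = 14


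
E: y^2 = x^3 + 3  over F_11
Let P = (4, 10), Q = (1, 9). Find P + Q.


P != Q, so use the chord formula.
s = (y2 - y1) / (x2 - x1) = (10) / (8) mod 11 = 4
x3 = s^2 - x1 - x2 mod 11 = 4^2 - 4 - 1 = 0
y3 = s (x1 - x3) - y1 mod 11 = 4 * (4 - 0) - 10 = 6

P + Q = (0, 6)


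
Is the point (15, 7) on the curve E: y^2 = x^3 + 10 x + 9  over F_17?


Check whether y^2 = x^3 + 10 x + 9 (mod 17) for (x, y) = (15, 7).
LHS: y^2 = 7^2 mod 17 = 15
RHS: x^3 + 10 x + 9 = 15^3 + 10*15 + 9 mod 17 = 15
LHS = RHS

Yes, on the curve


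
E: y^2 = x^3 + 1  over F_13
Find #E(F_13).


For each x in F_13, count y with y^2 = x^3 + 0 x + 1 mod 13:
  x = 0: RHS = 1, y in [1, 12]  -> 2 point(s)
  x = 2: RHS = 9, y in [3, 10]  -> 2 point(s)
  x = 4: RHS = 0, y in [0]  -> 1 point(s)
  x = 5: RHS = 9, y in [3, 10]  -> 2 point(s)
  x = 6: RHS = 9, y in [3, 10]  -> 2 point(s)
  x = 10: RHS = 0, y in [0]  -> 1 point(s)
  x = 12: RHS = 0, y in [0]  -> 1 point(s)
Affine points: 11. Add the point at infinity: total = 12.

#E(F_13) = 12


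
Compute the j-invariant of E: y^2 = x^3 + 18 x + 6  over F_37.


Delta = -16(4 a^3 + 27 b^2) mod 37 = 33
-1728 * (4 a)^3 = -1728 * (4*18)^3 mod 37 = 23
j = 23 * 33^(-1) mod 37 = 22

j = 22 (mod 37)


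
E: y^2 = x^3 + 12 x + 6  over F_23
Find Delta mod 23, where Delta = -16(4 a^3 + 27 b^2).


4 a^3 + 27 b^2 = 4*12^3 + 27*6^2 = 6912 + 972 = 7884
Delta = -16 * (7884) = -126144
Delta mod 23 = 11

Delta = 11 (mod 23)


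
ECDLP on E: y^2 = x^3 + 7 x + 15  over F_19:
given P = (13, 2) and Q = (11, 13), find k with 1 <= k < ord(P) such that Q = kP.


Enumerate multiples of P until we hit Q = (11, 13):
  1P = (13, 2)
  2P = (18, 11)
  3P = (11, 13)
Match found at i = 3.

k = 3


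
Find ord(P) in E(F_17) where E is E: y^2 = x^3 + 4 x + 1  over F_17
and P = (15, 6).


Compute successive multiples of P until we hit O:
  1P = (15, 6)
  2P = (2, 0)
  3P = (15, 11)
  4P = O

ord(P) = 4


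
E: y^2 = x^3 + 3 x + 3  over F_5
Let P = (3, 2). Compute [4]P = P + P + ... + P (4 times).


k = 4 = 100_2 (binary, LSB first: 001)
Double-and-add from P = (3, 2):
  bit 0 = 0: acc unchanged = O
  bit 1 = 0: acc unchanged = O
  bit 2 = 1: acc = O + (3, 3) = (3, 3)

4P = (3, 3)


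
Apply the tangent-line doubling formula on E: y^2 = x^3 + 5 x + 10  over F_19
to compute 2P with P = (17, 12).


Doubling: s = (3 x1^2 + a) / (2 y1)
s = (3*17^2 + 5) / (2*12) mod 19 = 11
x3 = s^2 - 2 x1 mod 19 = 11^2 - 2*17 = 11
y3 = s (x1 - x3) - y1 mod 19 = 11 * (17 - 11) - 12 = 16

2P = (11, 16)


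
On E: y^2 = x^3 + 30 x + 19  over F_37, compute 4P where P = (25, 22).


k = 4 = 100_2 (binary, LSB first: 001)
Double-and-add from P = (25, 22):
  bit 0 = 0: acc unchanged = O
  bit 1 = 0: acc unchanged = O
  bit 2 = 1: acc = O + (30, 13) = (30, 13)

4P = (30, 13)


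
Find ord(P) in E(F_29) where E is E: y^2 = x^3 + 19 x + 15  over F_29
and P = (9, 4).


Compute successive multiples of P until we hit O:
  1P = (9, 4)
  2P = (16, 6)
  3P = (10, 4)
  4P = (10, 25)
  5P = (16, 23)
  6P = (9, 25)
  7P = O

ord(P) = 7


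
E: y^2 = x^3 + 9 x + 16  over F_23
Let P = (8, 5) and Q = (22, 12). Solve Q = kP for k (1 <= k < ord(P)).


Enumerate multiples of P until we hit Q = (22, 12):
  1P = (8, 5)
  2P = (0, 4)
  3P = (1, 16)
  4P = (16, 1)
  5P = (5, 5)
  6P = (10, 18)
  7P = (7, 13)
  8P = (3, 1)
  9P = (20, 13)
  10P = (21, 17)
  11P = (12, 9)
  12P = (4, 22)
  13P = (19, 13)
  14P = (22, 12)
Match found at i = 14.

k = 14


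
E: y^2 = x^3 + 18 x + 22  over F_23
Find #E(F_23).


For each x in F_23, count y with y^2 = x^3 + 18 x + 22 mod 23:
  x = 1: RHS = 18, y in [8, 15]  -> 2 point(s)
  x = 6: RHS = 1, y in [1, 22]  -> 2 point(s)
  x = 7: RHS = 8, y in [10, 13]  -> 2 point(s)
  x = 9: RHS = 16, y in [4, 19]  -> 2 point(s)
  x = 10: RHS = 6, y in [11, 12]  -> 2 point(s)
  x = 16: RHS = 13, y in [6, 17]  -> 2 point(s)
  x = 19: RHS = 1, y in [1, 22]  -> 2 point(s)
  x = 21: RHS = 1, y in [1, 22]  -> 2 point(s)
  x = 22: RHS = 3, y in [7, 16]  -> 2 point(s)
Affine points: 18. Add the point at infinity: total = 19.

#E(F_23) = 19


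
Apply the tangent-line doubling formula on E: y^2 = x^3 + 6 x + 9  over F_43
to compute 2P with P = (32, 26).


Doubling: s = (3 x1^2 + a) / (2 y1)
s = (3*32^2 + 6) / (2*26) mod 43 = 41
x3 = s^2 - 2 x1 mod 43 = 41^2 - 2*32 = 26
y3 = s (x1 - x3) - y1 mod 43 = 41 * (32 - 26) - 26 = 5

2P = (26, 5)


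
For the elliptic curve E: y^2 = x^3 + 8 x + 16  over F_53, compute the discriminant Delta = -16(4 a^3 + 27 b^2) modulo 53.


4 a^3 + 27 b^2 = 4*8^3 + 27*16^2 = 2048 + 6912 = 8960
Delta = -16 * (8960) = -143360
Delta mod 53 = 5

Delta = 5 (mod 53)


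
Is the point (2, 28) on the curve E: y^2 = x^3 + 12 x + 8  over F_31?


Check whether y^2 = x^3 + 12 x + 8 (mod 31) for (x, y) = (2, 28).
LHS: y^2 = 28^2 mod 31 = 9
RHS: x^3 + 12 x + 8 = 2^3 + 12*2 + 8 mod 31 = 9
LHS = RHS

Yes, on the curve


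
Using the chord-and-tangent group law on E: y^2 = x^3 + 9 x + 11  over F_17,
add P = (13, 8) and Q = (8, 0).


P != Q, so use the chord formula.
s = (y2 - y1) / (x2 - x1) = (9) / (12) mod 17 = 5
x3 = s^2 - x1 - x2 mod 17 = 5^2 - 13 - 8 = 4
y3 = s (x1 - x3) - y1 mod 17 = 5 * (13 - 4) - 8 = 3

P + Q = (4, 3)


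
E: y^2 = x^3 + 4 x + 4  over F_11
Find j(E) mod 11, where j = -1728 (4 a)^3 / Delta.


Delta = -16(4 a^3 + 27 b^2) mod 11 = 3
-1728 * (4 a)^3 = -1728 * (4*4)^3 mod 11 = 7
j = 7 * 3^(-1) mod 11 = 6

j = 6 (mod 11)


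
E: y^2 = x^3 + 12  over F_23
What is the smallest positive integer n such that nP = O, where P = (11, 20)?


Compute successive multiples of P until we hit O:
  1P = (11, 20)
  2P = (10, 0)
  3P = (11, 3)
  4P = O

ord(P) = 4


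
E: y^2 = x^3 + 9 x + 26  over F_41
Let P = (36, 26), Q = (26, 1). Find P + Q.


P != Q, so use the chord formula.
s = (y2 - y1) / (x2 - x1) = (16) / (31) mod 41 = 23
x3 = s^2 - x1 - x2 mod 41 = 23^2 - 36 - 26 = 16
y3 = s (x1 - x3) - y1 mod 41 = 23 * (36 - 16) - 26 = 24

P + Q = (16, 24)


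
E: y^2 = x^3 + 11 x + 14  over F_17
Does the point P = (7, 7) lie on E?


Check whether y^2 = x^3 + 11 x + 14 (mod 17) for (x, y) = (7, 7).
LHS: y^2 = 7^2 mod 17 = 15
RHS: x^3 + 11 x + 14 = 7^3 + 11*7 + 14 mod 17 = 9
LHS != RHS

No, not on the curve


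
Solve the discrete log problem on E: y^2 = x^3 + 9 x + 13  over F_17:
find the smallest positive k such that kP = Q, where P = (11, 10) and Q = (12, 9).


Enumerate multiples of P until we hit Q = (12, 9):
  1P = (11, 10)
  2P = (3, 13)
  3P = (5, 9)
  4P = (10, 10)
  5P = (13, 7)
  6P = (8, 11)
  7P = (0, 9)
  8P = (15, 2)
  9P = (12, 9)
Match found at i = 9.

k = 9


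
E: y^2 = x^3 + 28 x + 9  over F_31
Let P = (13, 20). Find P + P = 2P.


Doubling: s = (3 x1^2 + a) / (2 y1)
s = (3*13^2 + 28) / (2*20) mod 31 = 25
x3 = s^2 - 2 x1 mod 31 = 25^2 - 2*13 = 10
y3 = s (x1 - x3) - y1 mod 31 = 25 * (13 - 10) - 20 = 24

2P = (10, 24)


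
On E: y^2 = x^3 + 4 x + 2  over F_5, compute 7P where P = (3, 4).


k = 7 = 111_2 (binary, LSB first: 111)
Double-and-add from P = (3, 4):
  bit 0 = 1: acc = O + (3, 4) = (3, 4)
  bit 1 = 1: acc = (3, 4) + (3, 1) = O
  bit 2 = 1: acc = O + (3, 4) = (3, 4)

7P = (3, 4)


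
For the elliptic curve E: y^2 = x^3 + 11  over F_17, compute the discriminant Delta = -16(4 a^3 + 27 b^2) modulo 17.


4 a^3 + 27 b^2 = 4*0^3 + 27*11^2 = 0 + 3267 = 3267
Delta = -16 * (3267) = -52272
Delta mod 17 = 3

Delta = 3 (mod 17)


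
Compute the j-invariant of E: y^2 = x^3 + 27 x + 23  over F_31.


Delta = -16(4 a^3 + 27 b^2) mod 31 = 8
-1728 * (4 a)^3 = -1728 * (4*27)^3 mod 31 = 30
j = 30 * 8^(-1) mod 31 = 27

j = 27 (mod 31)


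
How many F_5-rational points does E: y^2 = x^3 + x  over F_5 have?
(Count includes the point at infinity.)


For each x in F_5, count y with y^2 = x^3 + 1 x + 0 mod 5:
  x = 0: RHS = 0, y in [0]  -> 1 point(s)
  x = 2: RHS = 0, y in [0]  -> 1 point(s)
  x = 3: RHS = 0, y in [0]  -> 1 point(s)
Affine points: 3. Add the point at infinity: total = 4.

#E(F_5) = 4


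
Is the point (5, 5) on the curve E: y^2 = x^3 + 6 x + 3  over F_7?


Check whether y^2 = x^3 + 6 x + 3 (mod 7) for (x, y) = (5, 5).
LHS: y^2 = 5^2 mod 7 = 4
RHS: x^3 + 6 x + 3 = 5^3 + 6*5 + 3 mod 7 = 4
LHS = RHS

Yes, on the curve


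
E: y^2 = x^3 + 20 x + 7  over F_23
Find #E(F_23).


For each x in F_23, count y with y^2 = x^3 + 20 x + 7 mod 23:
  x = 2: RHS = 9, y in [3, 20]  -> 2 point(s)
  x = 3: RHS = 2, y in [5, 18]  -> 2 point(s)
  x = 4: RHS = 13, y in [6, 17]  -> 2 point(s)
  x = 5: RHS = 2, y in [5, 18]  -> 2 point(s)
  x = 8: RHS = 12, y in [9, 14]  -> 2 point(s)
  x = 13: RHS = 3, y in [7, 16]  -> 2 point(s)
  x = 14: RHS = 18, y in [8, 15]  -> 2 point(s)
  x = 15: RHS = 2, y in [5, 18]  -> 2 point(s)
  x = 17: RHS = 16, y in [4, 19]  -> 2 point(s)
  x = 18: RHS = 12, y in [9, 14]  -> 2 point(s)
  x = 19: RHS = 1, y in [1, 22]  -> 2 point(s)
  x = 20: RHS = 12, y in [9, 14]  -> 2 point(s)
  x = 22: RHS = 9, y in [3, 20]  -> 2 point(s)
Affine points: 26. Add the point at infinity: total = 27.

#E(F_23) = 27


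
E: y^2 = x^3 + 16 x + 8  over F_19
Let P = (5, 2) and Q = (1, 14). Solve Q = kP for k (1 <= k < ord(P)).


Enumerate multiples of P until we hit Q = (1, 14):
  1P = (5, 2)
  2P = (10, 3)
  3P = (1, 14)
Match found at i = 3.

k = 3


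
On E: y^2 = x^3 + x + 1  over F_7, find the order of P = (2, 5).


Compute successive multiples of P until we hit O:
  1P = (2, 5)
  2P = (0, 6)
  3P = (0, 1)
  4P = (2, 2)
  5P = O

ord(P) = 5


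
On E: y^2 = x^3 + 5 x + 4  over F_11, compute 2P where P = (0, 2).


Doubling: s = (3 x1^2 + a) / (2 y1)
s = (3*0^2 + 5) / (2*2) mod 11 = 4
x3 = s^2 - 2 x1 mod 11 = 4^2 - 2*0 = 5
y3 = s (x1 - x3) - y1 mod 11 = 4 * (0 - 5) - 2 = 0

2P = (5, 0)


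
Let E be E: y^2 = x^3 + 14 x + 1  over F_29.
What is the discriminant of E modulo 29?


4 a^3 + 27 b^2 = 4*14^3 + 27*1^2 = 10976 + 27 = 11003
Delta = -16 * (11003) = -176048
Delta mod 29 = 11

Delta = 11 (mod 29)


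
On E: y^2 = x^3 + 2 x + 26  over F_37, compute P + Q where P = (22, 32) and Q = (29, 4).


P != Q, so use the chord formula.
s = (y2 - y1) / (x2 - x1) = (9) / (7) mod 37 = 33
x3 = s^2 - x1 - x2 mod 37 = 33^2 - 22 - 29 = 2
y3 = s (x1 - x3) - y1 mod 37 = 33 * (22 - 2) - 32 = 36

P + Q = (2, 36)


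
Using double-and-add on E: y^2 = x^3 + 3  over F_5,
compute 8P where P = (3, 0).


k = 8 = 1000_2 (binary, LSB first: 0001)
Double-and-add from P = (3, 0):
  bit 0 = 0: acc unchanged = O
  bit 1 = 0: acc unchanged = O
  bit 2 = 0: acc unchanged = O
  bit 3 = 1: acc = O + O = O

8P = O


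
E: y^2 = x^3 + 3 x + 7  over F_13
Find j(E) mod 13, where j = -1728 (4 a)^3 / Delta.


Delta = -16(4 a^3 + 27 b^2) mod 13 = 10
-1728 * (4 a)^3 = -1728 * (4*3)^3 mod 13 = 12
j = 12 * 10^(-1) mod 13 = 9

j = 9 (mod 13)


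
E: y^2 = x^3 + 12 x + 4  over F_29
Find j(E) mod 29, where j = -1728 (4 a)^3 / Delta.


Delta = -16(4 a^3 + 27 b^2) mod 29 = 4
-1728 * (4 a)^3 = -1728 * (4*12)^3 mod 29 = 6
j = 6 * 4^(-1) mod 29 = 16

j = 16 (mod 29)


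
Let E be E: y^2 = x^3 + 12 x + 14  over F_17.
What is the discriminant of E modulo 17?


4 a^3 + 27 b^2 = 4*12^3 + 27*14^2 = 6912 + 5292 = 12204
Delta = -16 * (12204) = -195264
Delta mod 17 = 15

Delta = 15 (mod 17)


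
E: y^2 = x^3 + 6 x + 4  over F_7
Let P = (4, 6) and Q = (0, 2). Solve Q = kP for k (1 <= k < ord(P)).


Enumerate multiples of P until we hit Q = (0, 2):
  1P = (4, 6)
  2P = (0, 5)
  3P = (0, 2)
Match found at i = 3.

k = 3


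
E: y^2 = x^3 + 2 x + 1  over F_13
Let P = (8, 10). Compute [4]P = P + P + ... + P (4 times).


k = 4 = 100_2 (binary, LSB first: 001)
Double-and-add from P = (8, 10):
  bit 0 = 0: acc unchanged = O
  bit 1 = 0: acc unchanged = O
  bit 2 = 1: acc = O + (2, 0) = (2, 0)

4P = (2, 0)


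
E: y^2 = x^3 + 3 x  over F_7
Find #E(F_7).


For each x in F_7, count y with y^2 = x^3 + 3 x + 0 mod 7:
  x = 0: RHS = 0, y in [0]  -> 1 point(s)
  x = 1: RHS = 4, y in [2, 5]  -> 2 point(s)
  x = 2: RHS = 0, y in [0]  -> 1 point(s)
  x = 3: RHS = 1, y in [1, 6]  -> 2 point(s)
  x = 5: RHS = 0, y in [0]  -> 1 point(s)
Affine points: 7. Add the point at infinity: total = 8.

#E(F_7) = 8


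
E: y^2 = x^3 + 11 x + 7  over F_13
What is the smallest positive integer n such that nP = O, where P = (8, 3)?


Compute successive multiples of P until we hit O:
  1P = (8, 3)
  2P = (6, 4)
  3P = (9, 4)
  4P = (10, 8)
  5P = (11, 9)
  6P = (11, 4)
  7P = (10, 5)
  8P = (9, 9)
  ... (continuing to 11P)
  11P = O

ord(P) = 11


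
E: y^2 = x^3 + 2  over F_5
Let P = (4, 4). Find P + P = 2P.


Doubling: s = (3 x1^2 + a) / (2 y1)
s = (3*4^2 + 0) / (2*4) mod 5 = 1
x3 = s^2 - 2 x1 mod 5 = 1^2 - 2*4 = 3
y3 = s (x1 - x3) - y1 mod 5 = 1 * (4 - 3) - 4 = 2

2P = (3, 2)


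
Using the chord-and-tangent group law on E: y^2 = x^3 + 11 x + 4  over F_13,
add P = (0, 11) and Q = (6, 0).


P != Q, so use the chord formula.
s = (y2 - y1) / (x2 - x1) = (2) / (6) mod 13 = 9
x3 = s^2 - x1 - x2 mod 13 = 9^2 - 0 - 6 = 10
y3 = s (x1 - x3) - y1 mod 13 = 9 * (0 - 10) - 11 = 3

P + Q = (10, 3)


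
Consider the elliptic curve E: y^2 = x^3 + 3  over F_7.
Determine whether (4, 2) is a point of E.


Check whether y^2 = x^3 + 0 x + 3 (mod 7) for (x, y) = (4, 2).
LHS: y^2 = 2^2 mod 7 = 4
RHS: x^3 + 0 x + 3 = 4^3 + 0*4 + 3 mod 7 = 4
LHS = RHS

Yes, on the curve


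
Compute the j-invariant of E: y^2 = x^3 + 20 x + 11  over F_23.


Delta = -16(4 a^3 + 27 b^2) mod 23 = 10
-1728 * (4 a)^3 = -1728 * (4*20)^3 mod 23 = 9
j = 9 * 10^(-1) mod 23 = 17

j = 17 (mod 23)


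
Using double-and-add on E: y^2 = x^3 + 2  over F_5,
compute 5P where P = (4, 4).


k = 5 = 101_2 (binary, LSB first: 101)
Double-and-add from P = (4, 4):
  bit 0 = 1: acc = O + (4, 4) = (4, 4)
  bit 1 = 0: acc unchanged = (4, 4)
  bit 2 = 1: acc = (4, 4) + (3, 3) = (4, 1)

5P = (4, 1)


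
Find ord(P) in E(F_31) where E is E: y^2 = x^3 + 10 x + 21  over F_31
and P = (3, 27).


Compute successive multiples of P until we hit O:
  1P = (3, 27)
  2P = (12, 3)
  3P = (30, 14)
  4P = (26, 30)
  5P = (22, 15)
  6P = (7, 0)
  7P = (22, 16)
  8P = (26, 1)
  ... (continuing to 12P)
  12P = O

ord(P) = 12


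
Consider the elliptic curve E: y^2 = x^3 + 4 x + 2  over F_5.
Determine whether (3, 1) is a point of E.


Check whether y^2 = x^3 + 4 x + 2 (mod 5) for (x, y) = (3, 1).
LHS: y^2 = 1^2 mod 5 = 1
RHS: x^3 + 4 x + 2 = 3^3 + 4*3 + 2 mod 5 = 1
LHS = RHS

Yes, on the curve


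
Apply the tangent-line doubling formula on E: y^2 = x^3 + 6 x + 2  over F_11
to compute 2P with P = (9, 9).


Doubling: s = (3 x1^2 + a) / (2 y1)
s = (3*9^2 + 6) / (2*9) mod 11 = 1
x3 = s^2 - 2 x1 mod 11 = 1^2 - 2*9 = 5
y3 = s (x1 - x3) - y1 mod 11 = 1 * (9 - 5) - 9 = 6

2P = (5, 6)


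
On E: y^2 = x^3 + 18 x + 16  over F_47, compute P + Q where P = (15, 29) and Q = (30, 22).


P != Q, so use the chord formula.
s = (y2 - y1) / (x2 - x1) = (40) / (15) mod 47 = 34
x3 = s^2 - x1 - x2 mod 47 = 34^2 - 15 - 30 = 30
y3 = s (x1 - x3) - y1 mod 47 = 34 * (15 - 30) - 29 = 25

P + Q = (30, 25)


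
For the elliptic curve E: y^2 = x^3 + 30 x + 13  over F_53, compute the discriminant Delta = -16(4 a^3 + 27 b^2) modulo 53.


4 a^3 + 27 b^2 = 4*30^3 + 27*13^2 = 108000 + 4563 = 112563
Delta = -16 * (112563) = -1801008
Delta mod 53 = 38

Delta = 38 (mod 53)


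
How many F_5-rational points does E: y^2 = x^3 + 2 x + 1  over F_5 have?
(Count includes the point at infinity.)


For each x in F_5, count y with y^2 = x^3 + 2 x + 1 mod 5:
  x = 0: RHS = 1, y in [1, 4]  -> 2 point(s)
  x = 1: RHS = 4, y in [2, 3]  -> 2 point(s)
  x = 3: RHS = 4, y in [2, 3]  -> 2 point(s)
Affine points: 6. Add the point at infinity: total = 7.

#E(F_5) = 7


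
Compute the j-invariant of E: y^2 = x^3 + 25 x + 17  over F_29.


Delta = -16(4 a^3 + 27 b^2) mod 29 = 4
-1728 * (4 a)^3 = -1728 * (4*25)^3 mod 29 = 3
j = 3 * 4^(-1) mod 29 = 8

j = 8 (mod 29)


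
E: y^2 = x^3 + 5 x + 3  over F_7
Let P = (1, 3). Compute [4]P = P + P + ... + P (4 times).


k = 4 = 100_2 (binary, LSB first: 001)
Double-and-add from P = (1, 3):
  bit 0 = 0: acc unchanged = O
  bit 1 = 0: acc unchanged = O
  bit 2 = 1: acc = O + (6, 5) = (6, 5)

4P = (6, 5)


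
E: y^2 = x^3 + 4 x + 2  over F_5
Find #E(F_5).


For each x in F_5, count y with y^2 = x^3 + 4 x + 2 mod 5:
  x = 3: RHS = 1, y in [1, 4]  -> 2 point(s)
Affine points: 2. Add the point at infinity: total = 3.

#E(F_5) = 3


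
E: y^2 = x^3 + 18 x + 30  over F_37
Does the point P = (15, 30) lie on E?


Check whether y^2 = x^3 + 18 x + 30 (mod 37) for (x, y) = (15, 30).
LHS: y^2 = 30^2 mod 37 = 12
RHS: x^3 + 18 x + 30 = 15^3 + 18*15 + 30 mod 37 = 12
LHS = RHS

Yes, on the curve


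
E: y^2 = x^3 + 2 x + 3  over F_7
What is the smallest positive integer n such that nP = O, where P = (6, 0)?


Compute successive multiples of P until we hit O:
  1P = (6, 0)
  2P = O

ord(P) = 2


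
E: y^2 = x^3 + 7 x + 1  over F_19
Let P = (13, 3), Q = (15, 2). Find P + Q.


P != Q, so use the chord formula.
s = (y2 - y1) / (x2 - x1) = (18) / (2) mod 19 = 9
x3 = s^2 - x1 - x2 mod 19 = 9^2 - 13 - 15 = 15
y3 = s (x1 - x3) - y1 mod 19 = 9 * (13 - 15) - 3 = 17

P + Q = (15, 17)


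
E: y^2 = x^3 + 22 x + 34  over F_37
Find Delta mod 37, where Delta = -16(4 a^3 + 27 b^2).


4 a^3 + 27 b^2 = 4*22^3 + 27*34^2 = 42592 + 31212 = 73804
Delta = -16 * (73804) = -1180864
Delta mod 37 = 28

Delta = 28 (mod 37)


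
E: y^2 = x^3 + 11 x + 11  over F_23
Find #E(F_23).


For each x in F_23, count y with y^2 = x^3 + 11 x + 11 mod 23:
  x = 1: RHS = 0, y in [0]  -> 1 point(s)
  x = 2: RHS = 18, y in [8, 15]  -> 2 point(s)
  x = 3: RHS = 2, y in [5, 18]  -> 2 point(s)
  x = 4: RHS = 4, y in [2, 21]  -> 2 point(s)
  x = 8: RHS = 13, y in [6, 17]  -> 2 point(s)
  x = 12: RHS = 8, y in [10, 13]  -> 2 point(s)
  x = 15: RHS = 9, y in [3, 20]  -> 2 point(s)
  x = 19: RHS = 18, y in [8, 15]  -> 2 point(s)
  x = 21: RHS = 4, y in [2, 21]  -> 2 point(s)
Affine points: 17. Add the point at infinity: total = 18.

#E(F_23) = 18


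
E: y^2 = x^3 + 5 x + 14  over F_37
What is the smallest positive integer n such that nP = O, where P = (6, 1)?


Compute successive multiples of P until we hit O:
  1P = (6, 1)
  2P = (26, 16)
  3P = (31, 8)
  4P = (34, 3)
  5P = (24, 3)
  6P = (23, 30)
  7P = (20, 23)
  8P = (18, 33)
  ... (continuing to 20P)
  20P = O

ord(P) = 20


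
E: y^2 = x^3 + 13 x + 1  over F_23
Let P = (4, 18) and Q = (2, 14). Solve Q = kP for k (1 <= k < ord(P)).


Enumerate multiples of P until we hit Q = (2, 14):
  1P = (4, 18)
  2P = (0, 22)
  3P = (20, 21)
  4P = (2, 14)
Match found at i = 4.

k = 4


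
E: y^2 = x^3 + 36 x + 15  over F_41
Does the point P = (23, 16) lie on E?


Check whether y^2 = x^3 + 36 x + 15 (mod 41) for (x, y) = (23, 16).
LHS: y^2 = 16^2 mod 41 = 10
RHS: x^3 + 36 x + 15 = 23^3 + 36*23 + 15 mod 41 = 13
LHS != RHS

No, not on the curve


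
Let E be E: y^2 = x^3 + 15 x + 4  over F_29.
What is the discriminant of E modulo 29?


4 a^3 + 27 b^2 = 4*15^3 + 27*4^2 = 13500 + 432 = 13932
Delta = -16 * (13932) = -222912
Delta mod 29 = 11

Delta = 11 (mod 29)


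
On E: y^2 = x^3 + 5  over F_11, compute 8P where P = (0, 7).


k = 8 = 1000_2 (binary, LSB first: 0001)
Double-and-add from P = (0, 7):
  bit 0 = 0: acc unchanged = O
  bit 1 = 0: acc unchanged = O
  bit 2 = 0: acc unchanged = O
  bit 3 = 1: acc = O + (0, 4) = (0, 4)

8P = (0, 4)


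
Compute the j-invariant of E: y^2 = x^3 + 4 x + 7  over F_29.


Delta = -16(4 a^3 + 27 b^2) mod 29 = 24
-1728 * (4 a)^3 = -1728 * (4*4)^3 mod 29 = 26
j = 26 * 24^(-1) mod 29 = 18

j = 18 (mod 29)


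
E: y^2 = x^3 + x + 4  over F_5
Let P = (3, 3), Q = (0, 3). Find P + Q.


P != Q, so use the chord formula.
s = (y2 - y1) / (x2 - x1) = (0) / (2) mod 5 = 0
x3 = s^2 - x1 - x2 mod 5 = 0^2 - 3 - 0 = 2
y3 = s (x1 - x3) - y1 mod 5 = 0 * (3 - 2) - 3 = 2

P + Q = (2, 2)


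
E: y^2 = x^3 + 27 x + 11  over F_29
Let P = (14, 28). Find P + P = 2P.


Doubling: s = (3 x1^2 + a) / (2 y1)
s = (3*14^2 + 27) / (2*28) mod 29 = 26
x3 = s^2 - 2 x1 mod 29 = 26^2 - 2*14 = 10
y3 = s (x1 - x3) - y1 mod 29 = 26 * (14 - 10) - 28 = 18

2P = (10, 18)


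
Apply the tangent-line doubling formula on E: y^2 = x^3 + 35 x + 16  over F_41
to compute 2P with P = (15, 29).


Doubling: s = (3 x1^2 + a) / (2 y1)
s = (3*15^2 + 35) / (2*29) mod 41 = 8
x3 = s^2 - 2 x1 mod 41 = 8^2 - 2*15 = 34
y3 = s (x1 - x3) - y1 mod 41 = 8 * (15 - 34) - 29 = 24

2P = (34, 24)


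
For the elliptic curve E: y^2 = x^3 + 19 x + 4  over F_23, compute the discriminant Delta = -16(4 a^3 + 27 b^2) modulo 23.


4 a^3 + 27 b^2 = 4*19^3 + 27*4^2 = 27436 + 432 = 27868
Delta = -16 * (27868) = -445888
Delta mod 23 = 13

Delta = 13 (mod 23)


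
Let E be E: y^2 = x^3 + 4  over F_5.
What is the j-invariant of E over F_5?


Delta = -16(4 a^3 + 27 b^2) mod 5 = 3
-1728 * (4 a)^3 = -1728 * (4*0)^3 mod 5 = 0
j = 0 * 3^(-1) mod 5 = 0

j = 0 (mod 5)


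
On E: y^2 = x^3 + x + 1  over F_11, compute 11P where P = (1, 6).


k = 11 = 1011_2 (binary, LSB first: 1101)
Double-and-add from P = (1, 6):
  bit 0 = 1: acc = O + (1, 6) = (1, 6)
  bit 1 = 1: acc = (1, 6) + (3, 8) = (8, 9)
  bit 2 = 0: acc unchanged = (8, 9)
  bit 3 = 1: acc = (8, 9) + (0, 10) = (8, 2)

11P = (8, 2)


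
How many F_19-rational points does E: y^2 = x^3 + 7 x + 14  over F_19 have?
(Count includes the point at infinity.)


For each x in F_19, count y with y^2 = x^3 + 7 x + 14 mod 19:
  x = 2: RHS = 17, y in [6, 13]  -> 2 point(s)
  x = 3: RHS = 5, y in [9, 10]  -> 2 point(s)
  x = 4: RHS = 11, y in [7, 12]  -> 2 point(s)
  x = 6: RHS = 6, y in [5, 14]  -> 2 point(s)
  x = 7: RHS = 7, y in [8, 11]  -> 2 point(s)
  x = 10: RHS = 1, y in [1, 18]  -> 2 point(s)
  x = 11: RHS = 16, y in [4, 15]  -> 2 point(s)
  x = 14: RHS = 6, y in [5, 14]  -> 2 point(s)
  x = 15: RHS = 17, y in [6, 13]  -> 2 point(s)
  x = 16: RHS = 4, y in [2, 17]  -> 2 point(s)
  x = 17: RHS = 11, y in [7, 12]  -> 2 point(s)
  x = 18: RHS = 6, y in [5, 14]  -> 2 point(s)
Affine points: 24. Add the point at infinity: total = 25.

#E(F_19) = 25


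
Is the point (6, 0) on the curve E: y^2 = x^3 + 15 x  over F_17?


Check whether y^2 = x^3 + 15 x + 0 (mod 17) for (x, y) = (6, 0).
LHS: y^2 = 0^2 mod 17 = 0
RHS: x^3 + 15 x + 0 = 6^3 + 15*6 + 0 mod 17 = 0
LHS = RHS

Yes, on the curve


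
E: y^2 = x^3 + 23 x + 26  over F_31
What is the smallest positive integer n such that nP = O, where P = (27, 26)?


Compute successive multiples of P until we hit O:
  1P = (27, 26)
  2P = (24, 24)
  3P = (8, 28)
  4P = (21, 6)
  5P = (1, 9)
  6P = (22, 19)
  7P = (10, 4)
  8P = (30, 23)
  ... (continuing to 27P)
  27P = O

ord(P) = 27


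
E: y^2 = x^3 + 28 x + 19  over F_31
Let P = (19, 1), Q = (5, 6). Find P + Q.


P != Q, so use the chord formula.
s = (y2 - y1) / (x2 - x1) = (5) / (17) mod 31 = 24
x3 = s^2 - x1 - x2 mod 31 = 24^2 - 19 - 5 = 25
y3 = s (x1 - x3) - y1 mod 31 = 24 * (19 - 25) - 1 = 10

P + Q = (25, 10)


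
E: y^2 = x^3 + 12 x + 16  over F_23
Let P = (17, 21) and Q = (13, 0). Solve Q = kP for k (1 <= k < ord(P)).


Enumerate multiples of P until we hit Q = (13, 0):
  1P = (17, 21)
  2P = (15, 11)
  3P = (16, 7)
  4P = (2, 5)
  5P = (8, 7)
  6P = (22, 7)
  7P = (13, 0)
Match found at i = 7.

k = 7


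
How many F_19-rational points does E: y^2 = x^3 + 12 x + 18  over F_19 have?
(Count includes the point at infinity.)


For each x in F_19, count y with y^2 = x^3 + 12 x + 18 mod 19:
  x = 3: RHS = 5, y in [9, 10]  -> 2 point(s)
  x = 4: RHS = 16, y in [4, 15]  -> 2 point(s)
  x = 9: RHS = 0, y in [0]  -> 1 point(s)
  x = 10: RHS = 17, y in [6, 13]  -> 2 point(s)
  x = 12: RHS = 9, y in [3, 16]  -> 2 point(s)
  x = 14: RHS = 4, y in [2, 17]  -> 2 point(s)
  x = 15: RHS = 1, y in [1, 18]  -> 2 point(s)
  x = 17: RHS = 5, y in [9, 10]  -> 2 point(s)
  x = 18: RHS = 5, y in [9, 10]  -> 2 point(s)
Affine points: 17. Add the point at infinity: total = 18.

#E(F_19) = 18


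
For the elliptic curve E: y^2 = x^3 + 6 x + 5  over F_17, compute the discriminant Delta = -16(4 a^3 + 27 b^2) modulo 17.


4 a^3 + 27 b^2 = 4*6^3 + 27*5^2 = 864 + 675 = 1539
Delta = -16 * (1539) = -24624
Delta mod 17 = 9

Delta = 9 (mod 17)


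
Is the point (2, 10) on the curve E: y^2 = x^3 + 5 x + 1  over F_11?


Check whether y^2 = x^3 + 5 x + 1 (mod 11) for (x, y) = (2, 10).
LHS: y^2 = 10^2 mod 11 = 1
RHS: x^3 + 5 x + 1 = 2^3 + 5*2 + 1 mod 11 = 8
LHS != RHS

No, not on the curve


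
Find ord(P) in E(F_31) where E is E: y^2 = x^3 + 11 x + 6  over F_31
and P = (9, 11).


Compute successive multiples of P until we hit O:
  1P = (9, 11)
  2P = (10, 0)
  3P = (9, 20)
  4P = O

ord(P) = 4


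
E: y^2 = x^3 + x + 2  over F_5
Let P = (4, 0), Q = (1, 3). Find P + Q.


P != Q, so use the chord formula.
s = (y2 - y1) / (x2 - x1) = (3) / (2) mod 5 = 4
x3 = s^2 - x1 - x2 mod 5 = 4^2 - 4 - 1 = 1
y3 = s (x1 - x3) - y1 mod 5 = 4 * (4 - 1) - 0 = 2

P + Q = (1, 2)


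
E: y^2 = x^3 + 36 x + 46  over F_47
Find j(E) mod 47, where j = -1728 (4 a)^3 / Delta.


Delta = -16(4 a^3 + 27 b^2) mod 47 = 11
-1728 * (4 a)^3 = -1728 * (4*36)^3 mod 47 = 15
j = 15 * 11^(-1) mod 47 = 27

j = 27 (mod 47)


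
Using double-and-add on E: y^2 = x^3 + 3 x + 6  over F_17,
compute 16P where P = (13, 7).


k = 16 = 10000_2 (binary, LSB first: 00001)
Double-and-add from P = (13, 7):
  bit 0 = 0: acc unchanged = O
  bit 1 = 0: acc unchanged = O
  bit 2 = 0: acc unchanged = O
  bit 3 = 0: acc unchanged = O
  bit 4 = 1: acc = O + (15, 3) = (15, 3)

16P = (15, 3)


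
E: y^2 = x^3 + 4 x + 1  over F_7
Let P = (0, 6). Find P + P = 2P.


Doubling: s = (3 x1^2 + a) / (2 y1)
s = (3*0^2 + 4) / (2*6) mod 7 = 5
x3 = s^2 - 2 x1 mod 7 = 5^2 - 2*0 = 4
y3 = s (x1 - x3) - y1 mod 7 = 5 * (0 - 4) - 6 = 2

2P = (4, 2)


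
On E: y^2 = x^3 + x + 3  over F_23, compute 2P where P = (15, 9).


Doubling: s = (3 x1^2 + a) / (2 y1)
s = (3*15^2 + 1) / (2*9) mod 23 = 12
x3 = s^2 - 2 x1 mod 23 = 12^2 - 2*15 = 22
y3 = s (x1 - x3) - y1 mod 23 = 12 * (15 - 22) - 9 = 22

2P = (22, 22)


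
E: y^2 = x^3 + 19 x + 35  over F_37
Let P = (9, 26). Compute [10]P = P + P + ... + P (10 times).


k = 10 = 1010_2 (binary, LSB first: 0101)
Double-and-add from P = (9, 26):
  bit 0 = 0: acc unchanged = O
  bit 1 = 1: acc = O + (22, 1) = (22, 1)
  bit 2 = 0: acc unchanged = (22, 1)
  bit 3 = 1: acc = (22, 1) + (25, 15) = (20, 33)

10P = (20, 33)


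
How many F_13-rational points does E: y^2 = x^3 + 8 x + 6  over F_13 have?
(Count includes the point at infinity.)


For each x in F_13, count y with y^2 = x^3 + 8 x + 6 mod 13:
  x = 2: RHS = 4, y in [2, 11]  -> 2 point(s)
  x = 6: RHS = 10, y in [6, 7]  -> 2 point(s)
  x = 8: RHS = 10, y in [6, 7]  -> 2 point(s)
  x = 9: RHS = 1, y in [1, 12]  -> 2 point(s)
  x = 12: RHS = 10, y in [6, 7]  -> 2 point(s)
Affine points: 10. Add the point at infinity: total = 11.

#E(F_13) = 11


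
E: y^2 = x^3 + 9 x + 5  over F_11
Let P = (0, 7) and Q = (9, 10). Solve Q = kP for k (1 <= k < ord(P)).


Enumerate multiples of P until we hit Q = (9, 10):
  1P = (0, 7)
  2P = (9, 10)
Match found at i = 2.

k = 2


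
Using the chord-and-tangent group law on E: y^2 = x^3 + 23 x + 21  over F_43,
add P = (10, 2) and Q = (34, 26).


P != Q, so use the chord formula.
s = (y2 - y1) / (x2 - x1) = (24) / (24) mod 43 = 1
x3 = s^2 - x1 - x2 mod 43 = 1^2 - 10 - 34 = 0
y3 = s (x1 - x3) - y1 mod 43 = 1 * (10 - 0) - 2 = 8

P + Q = (0, 8)


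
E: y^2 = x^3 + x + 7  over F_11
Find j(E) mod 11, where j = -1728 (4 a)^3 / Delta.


Delta = -16(4 a^3 + 27 b^2) mod 11 = 9
-1728 * (4 a)^3 = -1728 * (4*1)^3 mod 11 = 2
j = 2 * 9^(-1) mod 11 = 10

j = 10 (mod 11)


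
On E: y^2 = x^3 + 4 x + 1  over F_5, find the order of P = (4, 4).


Compute successive multiples of P until we hit O:
  1P = (4, 4)
  2P = (3, 0)
  3P = (4, 1)
  4P = O

ord(P) = 4


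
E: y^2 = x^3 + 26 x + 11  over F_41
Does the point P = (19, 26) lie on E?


Check whether y^2 = x^3 + 26 x + 11 (mod 41) for (x, y) = (19, 26).
LHS: y^2 = 26^2 mod 41 = 20
RHS: x^3 + 26 x + 11 = 19^3 + 26*19 + 11 mod 41 = 25
LHS != RHS

No, not on the curve


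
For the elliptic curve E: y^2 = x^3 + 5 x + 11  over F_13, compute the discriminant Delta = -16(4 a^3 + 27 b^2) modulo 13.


4 a^3 + 27 b^2 = 4*5^3 + 27*11^2 = 500 + 3267 = 3767
Delta = -16 * (3767) = -60272
Delta mod 13 = 9

Delta = 9 (mod 13)


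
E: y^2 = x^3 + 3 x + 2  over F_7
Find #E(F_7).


For each x in F_7, count y with y^2 = x^3 + 3 x + 2 mod 7:
  x = 0: RHS = 2, y in [3, 4]  -> 2 point(s)
  x = 2: RHS = 2, y in [3, 4]  -> 2 point(s)
  x = 4: RHS = 1, y in [1, 6]  -> 2 point(s)
  x = 5: RHS = 2, y in [3, 4]  -> 2 point(s)
Affine points: 8. Add the point at infinity: total = 9.

#E(F_7) = 9


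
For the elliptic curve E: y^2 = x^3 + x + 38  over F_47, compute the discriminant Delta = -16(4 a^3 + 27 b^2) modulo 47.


4 a^3 + 27 b^2 = 4*1^3 + 27*38^2 = 4 + 38988 = 38992
Delta = -16 * (38992) = -623872
Delta mod 47 = 6

Delta = 6 (mod 47)


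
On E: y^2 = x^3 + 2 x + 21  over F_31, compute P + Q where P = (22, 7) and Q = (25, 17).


P != Q, so use the chord formula.
s = (y2 - y1) / (x2 - x1) = (10) / (3) mod 31 = 24
x3 = s^2 - x1 - x2 mod 31 = 24^2 - 22 - 25 = 2
y3 = s (x1 - x3) - y1 mod 31 = 24 * (22 - 2) - 7 = 8

P + Q = (2, 8)


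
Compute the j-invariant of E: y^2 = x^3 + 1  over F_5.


Delta = -16(4 a^3 + 27 b^2) mod 5 = 3
-1728 * (4 a)^3 = -1728 * (4*0)^3 mod 5 = 0
j = 0 * 3^(-1) mod 5 = 0

j = 0 (mod 5)


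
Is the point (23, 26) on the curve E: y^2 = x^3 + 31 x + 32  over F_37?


Check whether y^2 = x^3 + 31 x + 32 (mod 37) for (x, y) = (23, 26).
LHS: y^2 = 26^2 mod 37 = 10
RHS: x^3 + 31 x + 32 = 23^3 + 31*23 + 32 mod 37 = 36
LHS != RHS

No, not on the curve


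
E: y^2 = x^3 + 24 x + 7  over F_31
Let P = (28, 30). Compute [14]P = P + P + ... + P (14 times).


k = 14 = 1110_2 (binary, LSB first: 0111)
Double-and-add from P = (28, 30):
  bit 0 = 0: acc unchanged = O
  bit 1 = 1: acc = O + (13, 6) = (13, 6)
  bit 2 = 1: acc = (13, 6) + (12, 15) = (25, 9)
  bit 3 = 1: acc = (25, 9) + (26, 14) = (5, 29)

14P = (5, 29)


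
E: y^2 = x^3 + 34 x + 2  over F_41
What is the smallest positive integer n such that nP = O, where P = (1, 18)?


Compute successive multiples of P until we hit O:
  1P = (1, 18)
  2P = (38, 18)
  3P = (2, 23)
  4P = (22, 0)
  5P = (2, 18)
  6P = (38, 23)
  7P = (1, 23)
  8P = O

ord(P) = 8


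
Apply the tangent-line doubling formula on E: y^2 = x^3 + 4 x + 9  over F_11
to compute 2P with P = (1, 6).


Doubling: s = (3 x1^2 + a) / (2 y1)
s = (3*1^2 + 4) / (2*6) mod 11 = 7
x3 = s^2 - 2 x1 mod 11 = 7^2 - 2*1 = 3
y3 = s (x1 - x3) - y1 mod 11 = 7 * (1 - 3) - 6 = 2

2P = (3, 2)


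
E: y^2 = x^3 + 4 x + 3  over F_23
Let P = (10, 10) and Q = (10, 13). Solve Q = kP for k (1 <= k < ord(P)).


Enumerate multiples of P until we hit Q = (10, 13):
  1P = (10, 10)
  2P = (16, 0)
  3P = (10, 13)
Match found at i = 3.

k = 3


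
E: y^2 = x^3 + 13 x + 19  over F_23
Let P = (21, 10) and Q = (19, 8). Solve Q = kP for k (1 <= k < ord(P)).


Enumerate multiples of P until we hit Q = (19, 8):
  1P = (21, 10)
  2P = (7, 19)
  3P = (19, 15)
  4P = (18, 17)
  5P = (15, 22)
  6P = (14, 22)
  7P = (13, 19)
  8P = (5, 18)
  9P = (3, 4)
  10P = (17, 22)
  11P = (17, 1)
  12P = (3, 19)
  13P = (5, 5)
  14P = (13, 4)
  15P = (14, 1)
  16P = (15, 1)
  17P = (18, 6)
  18P = (19, 8)
Match found at i = 18.

k = 18


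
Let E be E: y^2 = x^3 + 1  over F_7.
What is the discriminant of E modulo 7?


4 a^3 + 27 b^2 = 4*0^3 + 27*1^2 = 0 + 27 = 27
Delta = -16 * (27) = -432
Delta mod 7 = 2

Delta = 2 (mod 7)


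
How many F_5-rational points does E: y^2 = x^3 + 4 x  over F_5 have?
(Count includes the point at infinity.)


For each x in F_5, count y with y^2 = x^3 + 4 x + 0 mod 5:
  x = 0: RHS = 0, y in [0]  -> 1 point(s)
  x = 1: RHS = 0, y in [0]  -> 1 point(s)
  x = 2: RHS = 1, y in [1, 4]  -> 2 point(s)
  x = 3: RHS = 4, y in [2, 3]  -> 2 point(s)
  x = 4: RHS = 0, y in [0]  -> 1 point(s)
Affine points: 7. Add the point at infinity: total = 8.

#E(F_5) = 8


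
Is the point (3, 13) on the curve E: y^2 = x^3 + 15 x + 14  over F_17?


Check whether y^2 = x^3 + 15 x + 14 (mod 17) for (x, y) = (3, 13).
LHS: y^2 = 13^2 mod 17 = 16
RHS: x^3 + 15 x + 14 = 3^3 + 15*3 + 14 mod 17 = 1
LHS != RHS

No, not on the curve


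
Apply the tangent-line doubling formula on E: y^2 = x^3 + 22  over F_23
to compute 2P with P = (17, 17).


Doubling: s = (3 x1^2 + a) / (2 y1)
s = (3*17^2 + 0) / (2*17) mod 23 = 14
x3 = s^2 - 2 x1 mod 23 = 14^2 - 2*17 = 1
y3 = s (x1 - x3) - y1 mod 23 = 14 * (17 - 1) - 17 = 0

2P = (1, 0)


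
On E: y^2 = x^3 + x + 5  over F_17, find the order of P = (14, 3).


Compute successive multiples of P until we hit O:
  1P = (14, 3)
  2P = (7, 7)
  3P = (5, 4)
  4P = (2, 7)
  5P = (3, 16)
  6P = (8, 10)
  7P = (11, 2)
  8P = (11, 15)
  ... (continuing to 15P)
  15P = O

ord(P) = 15


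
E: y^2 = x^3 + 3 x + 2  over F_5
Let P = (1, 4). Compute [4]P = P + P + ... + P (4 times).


k = 4 = 100_2 (binary, LSB first: 001)
Double-and-add from P = (1, 4):
  bit 0 = 0: acc unchanged = O
  bit 1 = 0: acc unchanged = O
  bit 2 = 1: acc = O + (1, 1) = (1, 1)

4P = (1, 1)


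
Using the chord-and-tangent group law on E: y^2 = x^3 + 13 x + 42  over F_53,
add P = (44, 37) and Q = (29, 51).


P != Q, so use the chord formula.
s = (y2 - y1) / (x2 - x1) = (14) / (38) mod 53 = 45
x3 = s^2 - x1 - x2 mod 53 = 45^2 - 44 - 29 = 44
y3 = s (x1 - x3) - y1 mod 53 = 45 * (44 - 44) - 37 = 16

P + Q = (44, 16)


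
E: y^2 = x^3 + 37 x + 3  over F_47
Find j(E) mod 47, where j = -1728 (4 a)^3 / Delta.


Delta = -16(4 a^3 + 27 b^2) mod 47 = 46
-1728 * (4 a)^3 = -1728 * (4*37)^3 mod 47 = 13
j = 13 * 46^(-1) mod 47 = 34

j = 34 (mod 47)


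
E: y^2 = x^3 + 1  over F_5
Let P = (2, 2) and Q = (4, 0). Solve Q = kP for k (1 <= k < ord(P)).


Enumerate multiples of P until we hit Q = (4, 0):
  1P = (2, 2)
  2P = (0, 4)
  3P = (4, 0)
Match found at i = 3.

k = 3


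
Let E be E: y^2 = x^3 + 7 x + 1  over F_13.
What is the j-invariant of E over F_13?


Delta = -16(4 a^3 + 27 b^2) mod 13 = 2
-1728 * (4 a)^3 = -1728 * (4*7)^3 mod 13 = 8
j = 8 * 2^(-1) mod 13 = 4

j = 4 (mod 13)


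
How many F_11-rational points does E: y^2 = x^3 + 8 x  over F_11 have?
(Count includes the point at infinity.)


For each x in F_11, count y with y^2 = x^3 + 8 x + 0 mod 11:
  x = 0: RHS = 0, y in [0]  -> 1 point(s)
  x = 1: RHS = 9, y in [3, 8]  -> 2 point(s)
  x = 5: RHS = 0, y in [0]  -> 1 point(s)
  x = 6: RHS = 0, y in [0]  -> 1 point(s)
  x = 7: RHS = 3, y in [5, 6]  -> 2 point(s)
  x = 8: RHS = 4, y in [2, 9]  -> 2 point(s)
  x = 9: RHS = 9, y in [3, 8]  -> 2 point(s)
Affine points: 11. Add the point at infinity: total = 12.

#E(F_11) = 12


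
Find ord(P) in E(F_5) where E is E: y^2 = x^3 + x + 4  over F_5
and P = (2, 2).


Compute successive multiples of P until we hit O:
  1P = (2, 2)
  2P = (0, 2)
  3P = (3, 3)
  4P = (1, 4)
  5P = (1, 1)
  6P = (3, 2)
  7P = (0, 3)
  8P = (2, 3)
  ... (continuing to 9P)
  9P = O

ord(P) = 9


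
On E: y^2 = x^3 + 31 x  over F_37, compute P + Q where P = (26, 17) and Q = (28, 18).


P != Q, so use the chord formula.
s = (y2 - y1) / (x2 - x1) = (1) / (2) mod 37 = 19
x3 = s^2 - x1 - x2 mod 37 = 19^2 - 26 - 28 = 11
y3 = s (x1 - x3) - y1 mod 37 = 19 * (26 - 11) - 17 = 9

P + Q = (11, 9)


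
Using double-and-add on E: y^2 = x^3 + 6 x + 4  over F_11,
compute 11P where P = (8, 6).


k = 11 = 1011_2 (binary, LSB first: 1101)
Double-and-add from P = (8, 6):
  bit 0 = 1: acc = O + (8, 6) = (8, 6)
  bit 1 = 1: acc = (8, 6) + (6, 5) = (0, 9)
  bit 2 = 0: acc unchanged = (0, 9)
  bit 3 = 1: acc = (0, 9) + (1, 0) = (3, 7)

11P = (3, 7)


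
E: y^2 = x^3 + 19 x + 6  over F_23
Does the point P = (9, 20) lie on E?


Check whether y^2 = x^3 + 19 x + 6 (mod 23) for (x, y) = (9, 20).
LHS: y^2 = 20^2 mod 23 = 9
RHS: x^3 + 19 x + 6 = 9^3 + 19*9 + 6 mod 23 = 9
LHS = RHS

Yes, on the curve


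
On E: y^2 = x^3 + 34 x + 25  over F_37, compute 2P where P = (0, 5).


Doubling: s = (3 x1^2 + a) / (2 y1)
s = (3*0^2 + 34) / (2*5) mod 37 = 33
x3 = s^2 - 2 x1 mod 37 = 33^2 - 2*0 = 16
y3 = s (x1 - x3) - y1 mod 37 = 33 * (0 - 16) - 5 = 22

2P = (16, 22)


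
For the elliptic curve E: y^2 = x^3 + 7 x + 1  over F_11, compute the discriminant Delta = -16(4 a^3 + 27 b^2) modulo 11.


4 a^3 + 27 b^2 = 4*7^3 + 27*1^2 = 1372 + 27 = 1399
Delta = -16 * (1399) = -22384
Delta mod 11 = 1

Delta = 1 (mod 11)


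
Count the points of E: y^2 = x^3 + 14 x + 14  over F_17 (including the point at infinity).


For each x in F_17, count y with y^2 = x^3 + 14 x + 14 mod 17:
  x = 2: RHS = 16, y in [4, 13]  -> 2 point(s)
  x = 3: RHS = 15, y in [7, 10]  -> 2 point(s)
  x = 4: RHS = 15, y in [7, 10]  -> 2 point(s)
  x = 6: RHS = 8, y in [5, 12]  -> 2 point(s)
  x = 7: RHS = 13, y in [8, 9]  -> 2 point(s)
  x = 8: RHS = 9, y in [3, 14]  -> 2 point(s)
  x = 9: RHS = 2, y in [6, 11]  -> 2 point(s)
  x = 10: RHS = 15, y in [7, 10]  -> 2 point(s)
  x = 13: RHS = 13, y in [8, 9]  -> 2 point(s)
  x = 14: RHS = 13, y in [8, 9]  -> 2 point(s)
  x = 16: RHS = 16, y in [4, 13]  -> 2 point(s)
Affine points: 22. Add the point at infinity: total = 23.

#E(F_17) = 23


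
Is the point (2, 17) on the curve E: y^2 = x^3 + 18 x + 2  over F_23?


Check whether y^2 = x^3 + 18 x + 2 (mod 23) for (x, y) = (2, 17).
LHS: y^2 = 17^2 mod 23 = 13
RHS: x^3 + 18 x + 2 = 2^3 + 18*2 + 2 mod 23 = 0
LHS != RHS

No, not on the curve


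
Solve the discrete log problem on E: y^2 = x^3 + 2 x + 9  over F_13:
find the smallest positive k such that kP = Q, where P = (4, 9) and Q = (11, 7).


Enumerate multiples of P until we hit Q = (11, 7):
  1P = (4, 9)
  2P = (1, 8)
  3P = (11, 6)
  4P = (8, 2)
  5P = (0, 10)
  6P = (5, 1)
  7P = (3, 9)
  8P = (6, 4)
  9P = (6, 9)
  10P = (3, 4)
  11P = (5, 12)
  12P = (0, 3)
  13P = (8, 11)
  14P = (11, 7)
Match found at i = 14.

k = 14


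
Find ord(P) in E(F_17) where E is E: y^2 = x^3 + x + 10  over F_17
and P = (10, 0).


Compute successive multiples of P until we hit O:
  1P = (10, 0)
  2P = O

ord(P) = 2


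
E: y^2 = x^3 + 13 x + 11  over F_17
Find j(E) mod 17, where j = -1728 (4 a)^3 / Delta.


Delta = -16(4 a^3 + 27 b^2) mod 17 = 2
-1728 * (4 a)^3 = -1728 * (4*13)^3 mod 17 = 6
j = 6 * 2^(-1) mod 17 = 3

j = 3 (mod 17)
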